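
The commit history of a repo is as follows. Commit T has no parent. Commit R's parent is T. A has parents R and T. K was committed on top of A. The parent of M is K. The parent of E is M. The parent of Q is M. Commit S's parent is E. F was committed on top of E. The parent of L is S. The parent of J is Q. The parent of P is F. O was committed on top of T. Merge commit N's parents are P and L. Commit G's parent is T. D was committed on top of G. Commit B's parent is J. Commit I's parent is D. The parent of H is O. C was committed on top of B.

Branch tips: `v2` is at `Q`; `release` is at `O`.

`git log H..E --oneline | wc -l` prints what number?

5

Reachable from E: {A, E, K, M, R, T}.
Reachable from H: {H, O, T}.
In E's history but not H's: {A, E, K, M, R} — 5 commits.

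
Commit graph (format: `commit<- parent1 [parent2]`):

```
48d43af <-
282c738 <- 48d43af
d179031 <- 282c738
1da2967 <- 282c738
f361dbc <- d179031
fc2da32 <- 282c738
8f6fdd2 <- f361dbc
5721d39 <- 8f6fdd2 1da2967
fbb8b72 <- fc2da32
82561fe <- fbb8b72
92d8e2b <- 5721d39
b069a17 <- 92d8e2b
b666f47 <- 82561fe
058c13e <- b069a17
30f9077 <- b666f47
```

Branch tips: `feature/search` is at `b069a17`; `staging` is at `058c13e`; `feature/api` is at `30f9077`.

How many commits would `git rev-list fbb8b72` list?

4

Walking parent pointers from fbb8b72: reachable set = {282c738, 48d43af, fbb8b72, fc2da32}.
That is 4 commits.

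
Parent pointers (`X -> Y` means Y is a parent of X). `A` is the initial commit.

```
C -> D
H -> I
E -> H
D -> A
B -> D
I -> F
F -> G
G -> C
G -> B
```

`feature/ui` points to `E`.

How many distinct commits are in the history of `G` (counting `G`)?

5

Walking parent pointers from G: reachable set = {A, B, C, D, G}.
That is 5 commits.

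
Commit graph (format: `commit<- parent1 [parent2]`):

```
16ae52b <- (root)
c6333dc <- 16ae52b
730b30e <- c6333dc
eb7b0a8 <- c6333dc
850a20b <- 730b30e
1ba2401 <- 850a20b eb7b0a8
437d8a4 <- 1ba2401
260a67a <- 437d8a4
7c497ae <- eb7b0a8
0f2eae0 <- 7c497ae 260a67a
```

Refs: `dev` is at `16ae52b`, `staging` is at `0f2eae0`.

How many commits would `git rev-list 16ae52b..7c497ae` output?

3

Reachable from 7c497ae: {16ae52b, 7c497ae, c6333dc, eb7b0a8}.
Reachable from 16ae52b: {16ae52b}.
In 7c497ae's history but not 16ae52b's: {7c497ae, c6333dc, eb7b0a8} — 3 commits.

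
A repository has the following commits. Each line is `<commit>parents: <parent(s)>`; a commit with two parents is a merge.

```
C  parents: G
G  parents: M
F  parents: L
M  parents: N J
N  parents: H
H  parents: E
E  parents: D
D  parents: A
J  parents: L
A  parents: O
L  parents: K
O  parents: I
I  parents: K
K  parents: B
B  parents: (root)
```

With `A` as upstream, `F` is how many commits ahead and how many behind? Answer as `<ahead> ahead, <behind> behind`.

2 ahead, 3 behind

Reachable from F: {B, F, K, L}.
Reachable from A: {A, B, I, K, O}.
Only in F's history (ahead): {F, L} — 2.
Only in A's history (behind): {A, I, O} — 3.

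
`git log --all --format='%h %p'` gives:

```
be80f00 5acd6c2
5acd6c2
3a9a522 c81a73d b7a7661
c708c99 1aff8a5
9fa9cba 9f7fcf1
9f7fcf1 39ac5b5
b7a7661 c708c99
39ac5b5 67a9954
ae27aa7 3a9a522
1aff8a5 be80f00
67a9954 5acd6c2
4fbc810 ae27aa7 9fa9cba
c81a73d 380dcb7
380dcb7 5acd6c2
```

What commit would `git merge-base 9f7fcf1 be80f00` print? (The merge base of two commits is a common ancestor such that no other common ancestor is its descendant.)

5acd6c2

Ancestors of 9f7fcf1: {39ac5b5, 5acd6c2, 67a9954, 9f7fcf1}.
Ancestors of be80f00: {5acd6c2, be80f00}.
Common ancestors: {5acd6c2}.
The only common ancestor is 5acd6c2, so it is the merge base.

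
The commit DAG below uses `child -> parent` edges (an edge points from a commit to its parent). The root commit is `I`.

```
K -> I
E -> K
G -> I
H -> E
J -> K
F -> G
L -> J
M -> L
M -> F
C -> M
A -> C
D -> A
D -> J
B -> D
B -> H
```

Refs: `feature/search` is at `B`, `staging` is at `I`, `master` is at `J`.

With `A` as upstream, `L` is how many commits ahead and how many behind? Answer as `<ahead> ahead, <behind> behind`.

0 ahead, 5 behind

Reachable from L: {I, J, K, L}.
Reachable from A: {A, C, F, G, I, J, K, L, M}.
Only in L's history (ahead): {} — 0.
Only in A's history (behind): {A, C, F, G, M} — 5.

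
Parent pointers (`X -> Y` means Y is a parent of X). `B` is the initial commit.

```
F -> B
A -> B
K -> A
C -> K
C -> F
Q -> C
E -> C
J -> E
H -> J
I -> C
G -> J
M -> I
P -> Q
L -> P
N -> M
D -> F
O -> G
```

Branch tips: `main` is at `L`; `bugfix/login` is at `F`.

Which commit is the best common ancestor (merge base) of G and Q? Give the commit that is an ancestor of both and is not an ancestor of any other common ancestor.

Ancestors of G: {A, B, C, E, F, G, J, K}.
Ancestors of Q: {A, B, C, F, K, Q}.
Common ancestors: {A, B, C, F, K}.
Among these, C is not an ancestor of any other common ancestor — it is the merge base.

C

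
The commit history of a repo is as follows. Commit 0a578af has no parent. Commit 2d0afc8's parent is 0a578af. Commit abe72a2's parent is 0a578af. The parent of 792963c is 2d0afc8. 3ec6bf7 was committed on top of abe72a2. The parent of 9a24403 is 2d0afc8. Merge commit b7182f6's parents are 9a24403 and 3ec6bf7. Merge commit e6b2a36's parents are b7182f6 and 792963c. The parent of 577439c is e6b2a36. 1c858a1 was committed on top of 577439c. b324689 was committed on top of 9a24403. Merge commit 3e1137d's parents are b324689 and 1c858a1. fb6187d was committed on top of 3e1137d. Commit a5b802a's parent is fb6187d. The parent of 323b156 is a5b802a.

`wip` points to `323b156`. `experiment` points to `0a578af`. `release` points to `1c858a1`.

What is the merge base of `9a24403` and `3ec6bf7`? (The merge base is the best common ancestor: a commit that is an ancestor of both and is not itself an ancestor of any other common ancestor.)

Ancestors of 9a24403: {0a578af, 2d0afc8, 9a24403}.
Ancestors of 3ec6bf7: {0a578af, 3ec6bf7, abe72a2}.
Common ancestors: {0a578af}.
The only common ancestor is 0a578af, so it is the merge base.

0a578af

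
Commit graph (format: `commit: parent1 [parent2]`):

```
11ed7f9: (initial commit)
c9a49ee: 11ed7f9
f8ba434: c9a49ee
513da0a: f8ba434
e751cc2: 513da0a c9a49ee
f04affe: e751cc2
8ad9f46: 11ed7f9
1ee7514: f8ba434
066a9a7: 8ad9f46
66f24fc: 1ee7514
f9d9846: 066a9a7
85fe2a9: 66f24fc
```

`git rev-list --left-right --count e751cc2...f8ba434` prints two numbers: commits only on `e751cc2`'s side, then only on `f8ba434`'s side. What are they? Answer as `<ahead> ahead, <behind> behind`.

Reachable from e751cc2: {11ed7f9, 513da0a, c9a49ee, e751cc2, f8ba434}.
Reachable from f8ba434: {11ed7f9, c9a49ee, f8ba434}.
Only in e751cc2's history (ahead): {513da0a, e751cc2} — 2.
Only in f8ba434's history (behind): {} — 0.

2 ahead, 0 behind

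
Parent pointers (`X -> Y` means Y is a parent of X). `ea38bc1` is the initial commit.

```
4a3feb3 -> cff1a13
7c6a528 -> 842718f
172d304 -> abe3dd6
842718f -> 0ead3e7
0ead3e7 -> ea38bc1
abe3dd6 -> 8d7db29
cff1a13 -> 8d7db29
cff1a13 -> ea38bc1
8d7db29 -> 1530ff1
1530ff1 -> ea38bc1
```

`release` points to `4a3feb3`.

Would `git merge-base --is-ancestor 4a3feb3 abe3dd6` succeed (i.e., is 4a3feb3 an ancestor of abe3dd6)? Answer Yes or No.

Ancestors of abe3dd6: {1530ff1, 8d7db29, abe3dd6, ea38bc1}.
4a3feb3 is not in that set, so it is not an ancestor of abe3dd6.

No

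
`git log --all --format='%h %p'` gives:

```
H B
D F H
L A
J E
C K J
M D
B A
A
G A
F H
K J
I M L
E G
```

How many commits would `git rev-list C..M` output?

5

Reachable from M: {A, B, D, F, H, M}.
Reachable from C: {A, C, E, G, J, K}.
In M's history but not C's: {B, D, F, H, M} — 5 commits.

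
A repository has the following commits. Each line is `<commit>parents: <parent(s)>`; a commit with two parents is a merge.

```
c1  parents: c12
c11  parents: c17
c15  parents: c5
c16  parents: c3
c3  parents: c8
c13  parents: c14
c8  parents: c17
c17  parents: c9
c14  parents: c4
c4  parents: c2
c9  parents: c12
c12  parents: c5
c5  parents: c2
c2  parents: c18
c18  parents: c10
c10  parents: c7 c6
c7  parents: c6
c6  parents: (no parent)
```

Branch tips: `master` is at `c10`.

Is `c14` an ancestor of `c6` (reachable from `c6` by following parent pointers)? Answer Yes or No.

No

Ancestors of c6: {c6}.
c14 is not in that set, so it is not an ancestor of c6.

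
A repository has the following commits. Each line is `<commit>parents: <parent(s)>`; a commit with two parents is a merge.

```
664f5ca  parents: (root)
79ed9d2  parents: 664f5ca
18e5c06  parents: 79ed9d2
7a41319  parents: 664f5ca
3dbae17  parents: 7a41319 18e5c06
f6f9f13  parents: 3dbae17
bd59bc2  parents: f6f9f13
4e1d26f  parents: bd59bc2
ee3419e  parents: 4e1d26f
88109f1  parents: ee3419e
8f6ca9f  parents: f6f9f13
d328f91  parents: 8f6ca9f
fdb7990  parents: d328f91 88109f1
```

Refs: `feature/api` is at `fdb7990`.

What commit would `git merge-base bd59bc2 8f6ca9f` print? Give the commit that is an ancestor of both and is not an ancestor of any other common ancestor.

Ancestors of bd59bc2: {18e5c06, 3dbae17, 664f5ca, 79ed9d2, 7a41319, bd59bc2, f6f9f13}.
Ancestors of 8f6ca9f: {18e5c06, 3dbae17, 664f5ca, 79ed9d2, 7a41319, 8f6ca9f, f6f9f13}.
Common ancestors: {18e5c06, 3dbae17, 664f5ca, 79ed9d2, 7a41319, f6f9f13}.
Among these, f6f9f13 is not an ancestor of any other common ancestor — it is the merge base.

f6f9f13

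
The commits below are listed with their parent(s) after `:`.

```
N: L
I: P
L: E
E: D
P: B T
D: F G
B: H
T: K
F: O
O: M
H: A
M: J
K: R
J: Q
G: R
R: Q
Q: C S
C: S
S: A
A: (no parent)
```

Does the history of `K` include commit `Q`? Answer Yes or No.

Yes

Ancestors of K (commits reachable by following parents): {A, C, K, Q, R, S}.
Q is in that set, so it is an ancestor of K.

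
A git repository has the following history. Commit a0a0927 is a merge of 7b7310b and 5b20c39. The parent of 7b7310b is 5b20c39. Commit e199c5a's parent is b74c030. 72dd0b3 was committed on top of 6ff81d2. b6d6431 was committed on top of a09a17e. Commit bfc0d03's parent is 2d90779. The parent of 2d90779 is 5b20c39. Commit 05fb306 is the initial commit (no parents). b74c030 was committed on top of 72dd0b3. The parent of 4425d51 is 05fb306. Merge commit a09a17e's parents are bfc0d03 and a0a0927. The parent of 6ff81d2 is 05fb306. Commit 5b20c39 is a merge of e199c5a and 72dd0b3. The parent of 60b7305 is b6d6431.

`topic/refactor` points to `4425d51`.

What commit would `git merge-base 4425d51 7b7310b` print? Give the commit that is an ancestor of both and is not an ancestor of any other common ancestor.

Ancestors of 4425d51: {05fb306, 4425d51}.
Ancestors of 7b7310b: {05fb306, 5b20c39, 6ff81d2, 72dd0b3, 7b7310b, b74c030, e199c5a}.
Common ancestors: {05fb306}.
The only common ancestor is 05fb306, so it is the merge base.

05fb306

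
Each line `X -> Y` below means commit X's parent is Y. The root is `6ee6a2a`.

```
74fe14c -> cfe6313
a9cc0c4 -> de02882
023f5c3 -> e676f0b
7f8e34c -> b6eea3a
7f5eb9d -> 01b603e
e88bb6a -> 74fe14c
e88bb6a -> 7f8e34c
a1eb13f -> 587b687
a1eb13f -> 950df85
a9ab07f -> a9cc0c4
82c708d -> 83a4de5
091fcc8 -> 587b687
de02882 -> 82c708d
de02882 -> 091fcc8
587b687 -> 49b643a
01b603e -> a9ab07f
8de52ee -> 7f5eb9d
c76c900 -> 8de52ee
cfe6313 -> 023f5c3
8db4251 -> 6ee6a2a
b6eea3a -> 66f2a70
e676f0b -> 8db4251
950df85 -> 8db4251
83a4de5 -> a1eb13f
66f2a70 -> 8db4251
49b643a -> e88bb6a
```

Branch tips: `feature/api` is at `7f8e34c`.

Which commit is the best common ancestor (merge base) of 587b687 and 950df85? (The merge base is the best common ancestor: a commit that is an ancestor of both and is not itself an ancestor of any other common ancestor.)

Ancestors of 587b687: {023f5c3, 49b643a, 587b687, 66f2a70, 6ee6a2a, 74fe14c, 7f8e34c, 8db4251, b6eea3a, cfe6313, e676f0b, e88bb6a}.
Ancestors of 950df85: {6ee6a2a, 8db4251, 950df85}.
Common ancestors: {6ee6a2a, 8db4251}.
Among these, 8db4251 is not an ancestor of any other common ancestor — it is the merge base.

8db4251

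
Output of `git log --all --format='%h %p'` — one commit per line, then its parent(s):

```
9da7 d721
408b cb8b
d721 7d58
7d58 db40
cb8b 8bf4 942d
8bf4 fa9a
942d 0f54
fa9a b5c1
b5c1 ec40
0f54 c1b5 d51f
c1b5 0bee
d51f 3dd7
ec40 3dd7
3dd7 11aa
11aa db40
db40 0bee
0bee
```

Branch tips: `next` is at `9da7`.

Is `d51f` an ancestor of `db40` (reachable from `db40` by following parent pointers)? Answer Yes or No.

No

Ancestors of db40: {0bee, db40}.
d51f is not in that set, so it is not an ancestor of db40.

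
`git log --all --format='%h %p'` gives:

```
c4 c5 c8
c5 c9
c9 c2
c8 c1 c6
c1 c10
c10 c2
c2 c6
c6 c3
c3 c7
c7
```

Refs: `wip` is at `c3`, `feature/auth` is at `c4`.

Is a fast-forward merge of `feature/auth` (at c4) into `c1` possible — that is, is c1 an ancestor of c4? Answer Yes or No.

A fast-forward from c1 to c4 is possible iff c1 is an ancestor of c4.
Ancestors of c4: {c1, c10, c2, c3, c4, c5, c6, c7, c8, c9}.
c1 is among them, so fast-forward is possible.

Yes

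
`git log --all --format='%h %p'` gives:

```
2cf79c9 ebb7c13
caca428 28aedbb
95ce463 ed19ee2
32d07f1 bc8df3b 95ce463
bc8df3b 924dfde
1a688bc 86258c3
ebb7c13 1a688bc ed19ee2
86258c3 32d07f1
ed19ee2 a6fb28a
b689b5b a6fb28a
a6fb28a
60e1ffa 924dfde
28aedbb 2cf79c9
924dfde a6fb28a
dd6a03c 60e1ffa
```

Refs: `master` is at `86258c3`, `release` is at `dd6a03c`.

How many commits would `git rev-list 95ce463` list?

Walking parent pointers from 95ce463: reachable set = {95ce463, a6fb28a, ed19ee2}.
That is 3 commits.

3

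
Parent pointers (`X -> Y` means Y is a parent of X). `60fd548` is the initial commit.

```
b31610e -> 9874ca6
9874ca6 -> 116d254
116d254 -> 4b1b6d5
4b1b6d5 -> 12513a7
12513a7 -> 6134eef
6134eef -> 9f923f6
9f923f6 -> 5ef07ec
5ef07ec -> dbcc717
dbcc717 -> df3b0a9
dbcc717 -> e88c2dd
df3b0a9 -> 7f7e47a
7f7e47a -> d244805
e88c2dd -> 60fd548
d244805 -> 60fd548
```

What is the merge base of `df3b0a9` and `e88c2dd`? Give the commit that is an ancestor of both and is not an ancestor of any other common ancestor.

Ancestors of df3b0a9: {60fd548, 7f7e47a, d244805, df3b0a9}.
Ancestors of e88c2dd: {60fd548, e88c2dd}.
Common ancestors: {60fd548}.
The only common ancestor is 60fd548, so it is the merge base.

60fd548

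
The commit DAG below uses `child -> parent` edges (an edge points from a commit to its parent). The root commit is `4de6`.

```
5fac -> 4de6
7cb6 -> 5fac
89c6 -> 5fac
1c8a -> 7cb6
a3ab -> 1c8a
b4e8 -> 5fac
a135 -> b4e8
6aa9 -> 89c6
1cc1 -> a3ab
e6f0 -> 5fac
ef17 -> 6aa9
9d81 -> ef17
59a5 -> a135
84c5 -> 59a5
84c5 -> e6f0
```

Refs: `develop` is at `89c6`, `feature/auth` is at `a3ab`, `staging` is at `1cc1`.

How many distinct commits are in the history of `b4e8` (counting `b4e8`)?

Walking parent pointers from b4e8: reachable set = {4de6, 5fac, b4e8}.
That is 3 commits.

3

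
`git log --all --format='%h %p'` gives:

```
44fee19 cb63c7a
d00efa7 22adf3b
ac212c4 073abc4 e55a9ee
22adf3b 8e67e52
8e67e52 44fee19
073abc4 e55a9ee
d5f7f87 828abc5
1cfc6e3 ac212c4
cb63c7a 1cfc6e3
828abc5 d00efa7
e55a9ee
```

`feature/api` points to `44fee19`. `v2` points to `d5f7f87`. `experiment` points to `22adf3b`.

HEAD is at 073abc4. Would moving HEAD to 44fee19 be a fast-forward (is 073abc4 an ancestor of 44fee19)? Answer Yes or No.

Yes

A fast-forward from 073abc4 to 44fee19 is possible iff 073abc4 is an ancestor of 44fee19.
Ancestors of 44fee19: {073abc4, 1cfc6e3, 44fee19, ac212c4, cb63c7a, e55a9ee}.
073abc4 is among them, so fast-forward is possible.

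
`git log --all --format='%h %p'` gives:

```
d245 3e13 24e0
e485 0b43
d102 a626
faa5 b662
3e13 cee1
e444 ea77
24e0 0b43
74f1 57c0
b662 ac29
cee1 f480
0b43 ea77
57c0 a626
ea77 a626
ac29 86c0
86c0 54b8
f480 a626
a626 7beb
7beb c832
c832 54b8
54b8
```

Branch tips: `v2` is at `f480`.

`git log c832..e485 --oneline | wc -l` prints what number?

Reachable from e485: {0b43, 54b8, 7beb, a626, c832, e485, ea77}.
Reachable from c832: {54b8, c832}.
In e485's history but not c832's: {0b43, 7beb, a626, e485, ea77} — 5 commits.

5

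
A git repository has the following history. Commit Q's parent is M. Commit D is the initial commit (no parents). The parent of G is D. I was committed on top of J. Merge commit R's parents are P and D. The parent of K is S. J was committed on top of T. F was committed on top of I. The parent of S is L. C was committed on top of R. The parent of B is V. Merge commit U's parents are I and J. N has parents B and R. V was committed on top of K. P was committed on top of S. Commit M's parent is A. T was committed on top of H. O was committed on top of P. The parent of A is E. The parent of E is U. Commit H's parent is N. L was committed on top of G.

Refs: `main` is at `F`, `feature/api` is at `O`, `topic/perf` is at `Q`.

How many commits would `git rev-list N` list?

Walking parent pointers from N: reachable set = {B, D, G, K, L, N, P, R, S, V}.
That is 10 commits.

10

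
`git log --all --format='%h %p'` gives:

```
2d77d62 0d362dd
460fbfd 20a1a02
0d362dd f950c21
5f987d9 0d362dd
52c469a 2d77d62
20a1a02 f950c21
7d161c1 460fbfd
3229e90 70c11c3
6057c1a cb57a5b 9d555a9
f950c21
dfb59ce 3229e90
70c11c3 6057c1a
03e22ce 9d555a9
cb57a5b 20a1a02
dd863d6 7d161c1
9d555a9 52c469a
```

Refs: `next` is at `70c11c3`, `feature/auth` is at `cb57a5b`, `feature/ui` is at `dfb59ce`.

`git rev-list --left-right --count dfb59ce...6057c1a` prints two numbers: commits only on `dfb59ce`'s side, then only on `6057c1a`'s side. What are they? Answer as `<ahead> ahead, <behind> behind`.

3 ahead, 0 behind

Reachable from dfb59ce: {0d362dd, 20a1a02, 2d77d62, 3229e90, 52c469a, 6057c1a, 70c11c3, 9d555a9, cb57a5b, dfb59ce, f950c21}.
Reachable from 6057c1a: {0d362dd, 20a1a02, 2d77d62, 52c469a, 6057c1a, 9d555a9, cb57a5b, f950c21}.
Only in dfb59ce's history (ahead): {3229e90, 70c11c3, dfb59ce} — 3.
Only in 6057c1a's history (behind): {} — 0.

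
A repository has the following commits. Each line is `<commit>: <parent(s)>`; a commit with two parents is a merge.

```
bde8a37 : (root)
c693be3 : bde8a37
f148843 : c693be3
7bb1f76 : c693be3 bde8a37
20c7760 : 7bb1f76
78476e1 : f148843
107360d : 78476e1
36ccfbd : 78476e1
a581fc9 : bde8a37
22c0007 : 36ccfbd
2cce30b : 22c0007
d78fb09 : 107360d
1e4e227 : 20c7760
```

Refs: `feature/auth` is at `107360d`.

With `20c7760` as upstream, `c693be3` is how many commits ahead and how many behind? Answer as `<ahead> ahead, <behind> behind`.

Reachable from c693be3: {bde8a37, c693be3}.
Reachable from 20c7760: {20c7760, 7bb1f76, bde8a37, c693be3}.
Only in c693be3's history (ahead): {} — 0.
Only in 20c7760's history (behind): {20c7760, 7bb1f76} — 2.

0 ahead, 2 behind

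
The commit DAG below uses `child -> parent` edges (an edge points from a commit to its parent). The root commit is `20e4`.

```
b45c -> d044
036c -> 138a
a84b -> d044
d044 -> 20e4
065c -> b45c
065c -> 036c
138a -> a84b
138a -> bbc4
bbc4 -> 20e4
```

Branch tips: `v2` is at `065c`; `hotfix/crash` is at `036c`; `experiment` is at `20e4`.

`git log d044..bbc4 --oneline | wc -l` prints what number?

Reachable from bbc4: {20e4, bbc4}.
Reachable from d044: {20e4, d044}.
In bbc4's history but not d044's: {bbc4} — 1 commit.

1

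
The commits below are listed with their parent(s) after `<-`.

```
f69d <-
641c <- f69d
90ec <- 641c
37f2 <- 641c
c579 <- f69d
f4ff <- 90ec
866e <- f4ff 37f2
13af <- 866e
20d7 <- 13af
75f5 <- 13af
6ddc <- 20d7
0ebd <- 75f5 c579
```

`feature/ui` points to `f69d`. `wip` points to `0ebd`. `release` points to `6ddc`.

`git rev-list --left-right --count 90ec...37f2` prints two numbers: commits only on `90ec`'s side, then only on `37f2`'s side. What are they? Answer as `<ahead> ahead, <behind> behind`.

Reachable from 90ec: {641c, 90ec, f69d}.
Reachable from 37f2: {37f2, 641c, f69d}.
Only in 90ec's history (ahead): {90ec} — 1.
Only in 37f2's history (behind): {37f2} — 1.

1 ahead, 1 behind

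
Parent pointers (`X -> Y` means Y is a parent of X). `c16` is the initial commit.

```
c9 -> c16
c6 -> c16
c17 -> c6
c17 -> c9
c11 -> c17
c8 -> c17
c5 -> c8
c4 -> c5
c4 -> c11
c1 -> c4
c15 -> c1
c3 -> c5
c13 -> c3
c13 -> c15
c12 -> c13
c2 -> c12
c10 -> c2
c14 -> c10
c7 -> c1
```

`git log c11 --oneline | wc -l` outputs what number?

Walking parent pointers from c11: reachable set = {c11, c16, c17, c6, c9}.
That is 5 commits.

5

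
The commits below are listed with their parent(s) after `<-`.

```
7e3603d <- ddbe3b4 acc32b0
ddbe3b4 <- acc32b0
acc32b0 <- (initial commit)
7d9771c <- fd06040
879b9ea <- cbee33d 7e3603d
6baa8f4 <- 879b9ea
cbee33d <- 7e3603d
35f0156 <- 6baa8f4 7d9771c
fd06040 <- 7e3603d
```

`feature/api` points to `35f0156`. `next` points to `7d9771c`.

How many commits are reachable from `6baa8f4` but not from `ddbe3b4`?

4

Reachable from 6baa8f4: {6baa8f4, 7e3603d, 879b9ea, acc32b0, cbee33d, ddbe3b4}.
Reachable from ddbe3b4: {acc32b0, ddbe3b4}.
In 6baa8f4's history but not ddbe3b4's: {6baa8f4, 7e3603d, 879b9ea, cbee33d} — 4 commits.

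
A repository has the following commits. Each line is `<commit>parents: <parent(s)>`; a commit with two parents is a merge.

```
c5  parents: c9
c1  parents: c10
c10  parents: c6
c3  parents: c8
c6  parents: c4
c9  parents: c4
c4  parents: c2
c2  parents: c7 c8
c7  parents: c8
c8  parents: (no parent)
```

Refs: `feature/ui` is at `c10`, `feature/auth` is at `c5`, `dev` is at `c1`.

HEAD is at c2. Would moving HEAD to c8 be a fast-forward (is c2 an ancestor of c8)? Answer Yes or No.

A fast-forward from c2 to c8 is possible iff c2 is an ancestor of c8.
Ancestors of c8: {c8}.
c2 is not among them, so fast-forward is not possible.

No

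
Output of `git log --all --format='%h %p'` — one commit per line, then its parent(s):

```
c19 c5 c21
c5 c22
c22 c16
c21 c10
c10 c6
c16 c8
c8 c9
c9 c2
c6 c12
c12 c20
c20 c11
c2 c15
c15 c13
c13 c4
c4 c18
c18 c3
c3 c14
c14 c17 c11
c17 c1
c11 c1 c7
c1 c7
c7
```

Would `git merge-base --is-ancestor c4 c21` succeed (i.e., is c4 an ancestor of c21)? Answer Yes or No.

Ancestors of c21: {c1, c10, c11, c12, c20, c21, c6, c7}.
c4 is not in that set, so it is not an ancestor of c21.

No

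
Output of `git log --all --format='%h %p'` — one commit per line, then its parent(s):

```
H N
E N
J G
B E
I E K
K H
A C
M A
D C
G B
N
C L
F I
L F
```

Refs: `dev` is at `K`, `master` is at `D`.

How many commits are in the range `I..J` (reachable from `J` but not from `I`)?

Reachable from J: {B, E, G, J, N}.
Reachable from I: {E, H, I, K, N}.
In J's history but not I's: {B, G, J} — 3 commits.

3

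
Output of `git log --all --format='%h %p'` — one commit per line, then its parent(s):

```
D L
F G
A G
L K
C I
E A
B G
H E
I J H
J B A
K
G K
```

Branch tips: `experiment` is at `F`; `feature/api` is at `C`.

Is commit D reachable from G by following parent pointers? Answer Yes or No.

Ancestors of G: {G, K}.
D is not in that set, so it is not an ancestor of G.

No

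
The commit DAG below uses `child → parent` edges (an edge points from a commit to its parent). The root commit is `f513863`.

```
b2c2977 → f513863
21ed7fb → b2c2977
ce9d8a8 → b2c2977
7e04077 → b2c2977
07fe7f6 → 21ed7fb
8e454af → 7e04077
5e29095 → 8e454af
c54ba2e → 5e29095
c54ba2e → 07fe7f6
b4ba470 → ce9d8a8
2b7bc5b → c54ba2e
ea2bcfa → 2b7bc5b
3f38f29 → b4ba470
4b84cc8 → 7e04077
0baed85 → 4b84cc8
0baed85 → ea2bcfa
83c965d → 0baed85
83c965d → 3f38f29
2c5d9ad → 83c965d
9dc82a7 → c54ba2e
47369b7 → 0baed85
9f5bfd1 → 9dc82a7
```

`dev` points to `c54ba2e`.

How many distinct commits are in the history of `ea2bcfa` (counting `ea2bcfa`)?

Walking parent pointers from ea2bcfa: reachable set = {07fe7f6, 21ed7fb, 2b7bc5b, 5e29095, 7e04077, 8e454af, b2c2977, c54ba2e, ea2bcfa, f513863}.
That is 10 commits.

10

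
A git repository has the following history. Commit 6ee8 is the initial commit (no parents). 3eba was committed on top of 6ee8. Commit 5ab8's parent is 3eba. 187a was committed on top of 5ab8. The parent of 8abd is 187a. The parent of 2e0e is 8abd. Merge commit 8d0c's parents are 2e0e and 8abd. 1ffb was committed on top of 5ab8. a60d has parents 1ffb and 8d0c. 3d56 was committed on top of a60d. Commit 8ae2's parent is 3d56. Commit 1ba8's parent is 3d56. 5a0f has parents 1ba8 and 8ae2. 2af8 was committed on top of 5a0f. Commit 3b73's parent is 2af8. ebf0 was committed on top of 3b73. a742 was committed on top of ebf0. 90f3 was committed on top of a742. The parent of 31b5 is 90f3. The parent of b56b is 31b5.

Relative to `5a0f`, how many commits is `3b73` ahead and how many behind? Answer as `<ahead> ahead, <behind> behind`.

2 ahead, 0 behind

Reachable from 3b73: {187a, 1ba8, 1ffb, 2af8, 2e0e, 3b73, 3d56, 3eba, 5a0f, 5ab8, 6ee8, 8abd, 8ae2, 8d0c, a60d}.
Reachable from 5a0f: {187a, 1ba8, 1ffb, 2e0e, 3d56, 3eba, 5a0f, 5ab8, 6ee8, 8abd, 8ae2, 8d0c, a60d}.
Only in 3b73's history (ahead): {2af8, 3b73} — 2.
Only in 5a0f's history (behind): {} — 0.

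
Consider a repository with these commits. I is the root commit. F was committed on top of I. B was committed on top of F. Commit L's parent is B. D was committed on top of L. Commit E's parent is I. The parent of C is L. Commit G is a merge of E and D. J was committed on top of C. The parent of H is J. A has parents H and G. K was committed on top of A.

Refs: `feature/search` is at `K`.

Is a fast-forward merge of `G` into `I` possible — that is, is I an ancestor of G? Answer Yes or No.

Yes

A fast-forward from I to G is possible iff I is an ancestor of G.
Ancestors of G: {B, D, E, F, G, I, L}.
I is among them, so fast-forward is possible.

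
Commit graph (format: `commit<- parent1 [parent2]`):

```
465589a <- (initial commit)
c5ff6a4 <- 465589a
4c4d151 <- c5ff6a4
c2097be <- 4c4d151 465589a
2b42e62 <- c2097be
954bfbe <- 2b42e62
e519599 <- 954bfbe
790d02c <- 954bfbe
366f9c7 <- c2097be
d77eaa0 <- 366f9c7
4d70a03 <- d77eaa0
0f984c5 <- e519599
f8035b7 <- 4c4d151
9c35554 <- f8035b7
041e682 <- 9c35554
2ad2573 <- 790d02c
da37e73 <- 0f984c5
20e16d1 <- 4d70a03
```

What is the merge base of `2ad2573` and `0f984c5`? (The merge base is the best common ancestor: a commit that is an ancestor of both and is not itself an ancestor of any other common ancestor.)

Ancestors of 2ad2573: {2ad2573, 2b42e62, 465589a, 4c4d151, 790d02c, 954bfbe, c2097be, c5ff6a4}.
Ancestors of 0f984c5: {0f984c5, 2b42e62, 465589a, 4c4d151, 954bfbe, c2097be, c5ff6a4, e519599}.
Common ancestors: {2b42e62, 465589a, 4c4d151, 954bfbe, c2097be, c5ff6a4}.
Among these, 954bfbe is not an ancestor of any other common ancestor — it is the merge base.

954bfbe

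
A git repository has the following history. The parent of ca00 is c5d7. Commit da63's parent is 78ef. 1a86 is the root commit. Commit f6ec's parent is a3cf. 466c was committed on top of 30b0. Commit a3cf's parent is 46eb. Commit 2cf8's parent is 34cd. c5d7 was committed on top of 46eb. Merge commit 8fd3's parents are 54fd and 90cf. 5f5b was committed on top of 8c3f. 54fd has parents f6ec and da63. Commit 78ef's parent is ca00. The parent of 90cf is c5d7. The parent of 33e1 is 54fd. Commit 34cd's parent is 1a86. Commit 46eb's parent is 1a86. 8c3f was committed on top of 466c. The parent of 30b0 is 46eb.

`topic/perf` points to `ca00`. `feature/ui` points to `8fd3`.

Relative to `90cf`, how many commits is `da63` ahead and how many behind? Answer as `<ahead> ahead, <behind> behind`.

3 ahead, 1 behind

Reachable from da63: {1a86, 46eb, 78ef, c5d7, ca00, da63}.
Reachable from 90cf: {1a86, 46eb, 90cf, c5d7}.
Only in da63's history (ahead): {78ef, ca00, da63} — 3.
Only in 90cf's history (behind): {90cf} — 1.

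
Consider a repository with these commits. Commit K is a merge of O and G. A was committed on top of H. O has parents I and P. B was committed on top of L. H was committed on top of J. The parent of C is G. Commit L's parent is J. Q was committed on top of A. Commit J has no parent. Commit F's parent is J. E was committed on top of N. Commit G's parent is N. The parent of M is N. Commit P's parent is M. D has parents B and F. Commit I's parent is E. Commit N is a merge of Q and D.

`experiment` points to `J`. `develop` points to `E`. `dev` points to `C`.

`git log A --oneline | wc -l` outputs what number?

3

Walking parent pointers from A: reachable set = {A, H, J}.
That is 3 commits.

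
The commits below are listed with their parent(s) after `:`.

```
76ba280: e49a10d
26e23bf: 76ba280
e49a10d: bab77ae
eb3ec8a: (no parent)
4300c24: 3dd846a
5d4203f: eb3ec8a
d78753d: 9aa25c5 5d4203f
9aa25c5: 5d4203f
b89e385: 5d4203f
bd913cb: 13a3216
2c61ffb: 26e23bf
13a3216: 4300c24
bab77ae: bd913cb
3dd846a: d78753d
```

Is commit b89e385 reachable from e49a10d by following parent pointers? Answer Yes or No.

Ancestors of e49a10d: {13a3216, 3dd846a, 4300c24, 5d4203f, 9aa25c5, bab77ae, bd913cb, d78753d, e49a10d, eb3ec8a}.
b89e385 is not in that set, so it is not an ancestor of e49a10d.

No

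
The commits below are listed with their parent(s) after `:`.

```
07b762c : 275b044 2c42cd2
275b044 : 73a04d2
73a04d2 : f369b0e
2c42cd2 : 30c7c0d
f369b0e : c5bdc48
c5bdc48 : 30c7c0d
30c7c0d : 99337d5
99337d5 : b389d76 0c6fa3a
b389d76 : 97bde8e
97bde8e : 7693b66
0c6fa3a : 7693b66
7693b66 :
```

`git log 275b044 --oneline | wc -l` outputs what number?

10

Walking parent pointers from 275b044: reachable set = {0c6fa3a, 275b044, 30c7c0d, 73a04d2, 7693b66, 97bde8e, 99337d5, b389d76, c5bdc48, f369b0e}.
That is 10 commits.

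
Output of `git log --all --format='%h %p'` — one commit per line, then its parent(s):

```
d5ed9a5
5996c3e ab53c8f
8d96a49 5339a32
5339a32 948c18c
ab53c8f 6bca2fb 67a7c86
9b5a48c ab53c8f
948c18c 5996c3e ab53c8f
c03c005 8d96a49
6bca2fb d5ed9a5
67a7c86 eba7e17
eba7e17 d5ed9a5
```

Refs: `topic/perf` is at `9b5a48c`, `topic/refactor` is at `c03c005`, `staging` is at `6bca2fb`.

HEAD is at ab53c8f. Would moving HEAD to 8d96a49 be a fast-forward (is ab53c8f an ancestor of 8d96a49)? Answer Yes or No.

A fast-forward from ab53c8f to 8d96a49 is possible iff ab53c8f is an ancestor of 8d96a49.
Ancestors of 8d96a49: {5339a32, 5996c3e, 67a7c86, 6bca2fb, 8d96a49, 948c18c, ab53c8f, d5ed9a5, eba7e17}.
ab53c8f is among them, so fast-forward is possible.

Yes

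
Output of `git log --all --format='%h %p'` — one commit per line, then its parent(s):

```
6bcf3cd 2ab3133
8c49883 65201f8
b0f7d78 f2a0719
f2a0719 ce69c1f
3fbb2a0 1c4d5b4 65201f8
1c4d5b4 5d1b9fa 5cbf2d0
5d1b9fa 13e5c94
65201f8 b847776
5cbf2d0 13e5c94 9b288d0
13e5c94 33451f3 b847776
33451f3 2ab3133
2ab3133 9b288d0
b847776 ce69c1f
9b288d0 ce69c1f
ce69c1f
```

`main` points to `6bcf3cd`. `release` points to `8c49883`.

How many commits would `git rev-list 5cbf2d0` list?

Walking parent pointers from 5cbf2d0: reachable set = {13e5c94, 2ab3133, 33451f3, 5cbf2d0, 9b288d0, b847776, ce69c1f}.
That is 7 commits.

7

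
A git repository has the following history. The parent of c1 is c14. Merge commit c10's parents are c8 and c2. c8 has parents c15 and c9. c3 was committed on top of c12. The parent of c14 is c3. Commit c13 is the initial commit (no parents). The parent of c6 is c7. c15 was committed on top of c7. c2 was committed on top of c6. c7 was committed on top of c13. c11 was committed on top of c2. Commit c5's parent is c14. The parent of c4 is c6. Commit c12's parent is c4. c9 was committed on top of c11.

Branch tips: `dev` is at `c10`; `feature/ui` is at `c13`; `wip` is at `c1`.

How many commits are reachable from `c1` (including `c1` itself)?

8

Walking parent pointers from c1: reachable set = {c1, c12, c13, c14, c3, c4, c6, c7}.
That is 8 commits.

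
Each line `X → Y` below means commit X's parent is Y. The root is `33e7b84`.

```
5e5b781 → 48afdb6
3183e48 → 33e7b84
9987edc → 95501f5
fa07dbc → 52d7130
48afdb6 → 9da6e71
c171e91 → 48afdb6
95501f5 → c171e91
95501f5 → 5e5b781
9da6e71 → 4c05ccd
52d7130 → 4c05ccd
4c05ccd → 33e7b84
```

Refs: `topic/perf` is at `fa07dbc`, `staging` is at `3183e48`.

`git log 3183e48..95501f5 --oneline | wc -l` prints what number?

6

Reachable from 95501f5: {33e7b84, 48afdb6, 4c05ccd, 5e5b781, 95501f5, 9da6e71, c171e91}.
Reachable from 3183e48: {3183e48, 33e7b84}.
In 95501f5's history but not 3183e48's: {48afdb6, 4c05ccd, 5e5b781, 95501f5, 9da6e71, c171e91} — 6 commits.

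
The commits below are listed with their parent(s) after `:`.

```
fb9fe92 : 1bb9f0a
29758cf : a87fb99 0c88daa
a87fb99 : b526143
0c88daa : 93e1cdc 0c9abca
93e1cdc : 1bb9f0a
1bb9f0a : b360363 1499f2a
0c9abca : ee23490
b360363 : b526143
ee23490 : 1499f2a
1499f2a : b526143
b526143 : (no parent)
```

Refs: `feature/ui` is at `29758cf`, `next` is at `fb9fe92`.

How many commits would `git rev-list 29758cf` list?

Walking parent pointers from 29758cf: reachable set = {0c88daa, 0c9abca, 1499f2a, 1bb9f0a, 29758cf, 93e1cdc, a87fb99, b360363, b526143, ee23490}.
That is 10 commits.

10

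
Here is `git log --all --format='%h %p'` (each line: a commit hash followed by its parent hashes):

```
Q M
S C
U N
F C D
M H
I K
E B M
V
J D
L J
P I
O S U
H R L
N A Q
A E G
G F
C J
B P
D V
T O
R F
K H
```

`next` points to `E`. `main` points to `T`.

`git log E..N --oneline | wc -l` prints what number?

Reachable from N: {A, B, C, D, E, F, G, H, I, J, K, L, M, N, P, Q, R, V}.
Reachable from E: {B, C, D, E, F, H, I, J, K, L, M, P, R, V}.
In N's history but not E's: {A, G, N, Q} — 4 commits.

4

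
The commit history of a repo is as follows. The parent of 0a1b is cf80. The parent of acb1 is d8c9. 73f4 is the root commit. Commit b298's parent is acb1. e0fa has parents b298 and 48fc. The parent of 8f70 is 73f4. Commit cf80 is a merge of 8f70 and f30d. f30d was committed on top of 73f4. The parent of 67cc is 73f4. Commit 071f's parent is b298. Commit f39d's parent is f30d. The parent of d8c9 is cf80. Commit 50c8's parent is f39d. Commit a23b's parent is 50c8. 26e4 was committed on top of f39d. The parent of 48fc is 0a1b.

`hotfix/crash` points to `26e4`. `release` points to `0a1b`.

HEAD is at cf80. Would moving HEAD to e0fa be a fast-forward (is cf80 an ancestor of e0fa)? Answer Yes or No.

Yes

A fast-forward from cf80 to e0fa is possible iff cf80 is an ancestor of e0fa.
Ancestors of e0fa: {0a1b, 48fc, 73f4, 8f70, acb1, b298, cf80, d8c9, e0fa, f30d}.
cf80 is among them, so fast-forward is possible.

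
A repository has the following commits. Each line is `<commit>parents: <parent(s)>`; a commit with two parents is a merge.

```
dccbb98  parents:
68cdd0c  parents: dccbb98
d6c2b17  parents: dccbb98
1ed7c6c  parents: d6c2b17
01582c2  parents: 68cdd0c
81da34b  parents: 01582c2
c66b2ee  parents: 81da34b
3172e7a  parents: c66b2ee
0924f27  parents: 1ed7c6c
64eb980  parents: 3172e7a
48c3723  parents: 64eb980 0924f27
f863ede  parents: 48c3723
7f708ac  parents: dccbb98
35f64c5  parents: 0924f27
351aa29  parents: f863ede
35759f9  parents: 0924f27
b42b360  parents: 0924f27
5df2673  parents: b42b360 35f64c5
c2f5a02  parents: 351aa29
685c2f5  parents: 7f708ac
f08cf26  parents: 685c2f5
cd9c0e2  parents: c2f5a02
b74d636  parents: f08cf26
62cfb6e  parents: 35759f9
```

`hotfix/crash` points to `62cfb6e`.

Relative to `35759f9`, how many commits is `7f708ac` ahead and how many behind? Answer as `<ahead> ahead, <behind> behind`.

Reachable from 7f708ac: {7f708ac, dccbb98}.
Reachable from 35759f9: {0924f27, 1ed7c6c, 35759f9, d6c2b17, dccbb98}.
Only in 7f708ac's history (ahead): {7f708ac} — 1.
Only in 35759f9's history (behind): {0924f27, 1ed7c6c, 35759f9, d6c2b17} — 4.

1 ahead, 4 behind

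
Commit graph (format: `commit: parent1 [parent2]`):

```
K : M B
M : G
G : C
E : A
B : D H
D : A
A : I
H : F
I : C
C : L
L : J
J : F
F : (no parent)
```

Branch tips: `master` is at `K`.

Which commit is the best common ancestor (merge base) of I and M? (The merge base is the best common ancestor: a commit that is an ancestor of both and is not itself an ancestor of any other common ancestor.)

C

Ancestors of I: {C, F, I, J, L}.
Ancestors of M: {C, F, G, J, L, M}.
Common ancestors: {C, F, J, L}.
Among these, C is not an ancestor of any other common ancestor — it is the merge base.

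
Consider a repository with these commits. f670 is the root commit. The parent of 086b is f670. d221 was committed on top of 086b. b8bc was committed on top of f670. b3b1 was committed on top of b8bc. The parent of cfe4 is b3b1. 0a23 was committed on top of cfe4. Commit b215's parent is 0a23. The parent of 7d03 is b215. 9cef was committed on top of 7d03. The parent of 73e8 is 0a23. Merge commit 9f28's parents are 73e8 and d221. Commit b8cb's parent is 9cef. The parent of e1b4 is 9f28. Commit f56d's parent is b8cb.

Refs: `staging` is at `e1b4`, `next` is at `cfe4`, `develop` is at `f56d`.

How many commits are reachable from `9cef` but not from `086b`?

7

Reachable from 9cef: {0a23, 7d03, 9cef, b215, b3b1, b8bc, cfe4, f670}.
Reachable from 086b: {086b, f670}.
In 9cef's history but not 086b's: {0a23, 7d03, 9cef, b215, b3b1, b8bc, cfe4} — 7 commits.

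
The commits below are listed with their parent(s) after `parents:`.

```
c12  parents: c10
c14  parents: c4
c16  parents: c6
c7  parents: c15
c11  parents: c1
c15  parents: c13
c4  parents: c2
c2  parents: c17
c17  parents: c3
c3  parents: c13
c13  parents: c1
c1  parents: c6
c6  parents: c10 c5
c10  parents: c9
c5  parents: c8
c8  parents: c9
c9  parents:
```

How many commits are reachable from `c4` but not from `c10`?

Reachable from c4: {c1, c10, c13, c17, c2, c3, c4, c5, c6, c8, c9}.
Reachable from c10: {c10, c9}.
In c4's history but not c10's: {c1, c13, c17, c2, c3, c4, c5, c6, c8} — 9 commits.

9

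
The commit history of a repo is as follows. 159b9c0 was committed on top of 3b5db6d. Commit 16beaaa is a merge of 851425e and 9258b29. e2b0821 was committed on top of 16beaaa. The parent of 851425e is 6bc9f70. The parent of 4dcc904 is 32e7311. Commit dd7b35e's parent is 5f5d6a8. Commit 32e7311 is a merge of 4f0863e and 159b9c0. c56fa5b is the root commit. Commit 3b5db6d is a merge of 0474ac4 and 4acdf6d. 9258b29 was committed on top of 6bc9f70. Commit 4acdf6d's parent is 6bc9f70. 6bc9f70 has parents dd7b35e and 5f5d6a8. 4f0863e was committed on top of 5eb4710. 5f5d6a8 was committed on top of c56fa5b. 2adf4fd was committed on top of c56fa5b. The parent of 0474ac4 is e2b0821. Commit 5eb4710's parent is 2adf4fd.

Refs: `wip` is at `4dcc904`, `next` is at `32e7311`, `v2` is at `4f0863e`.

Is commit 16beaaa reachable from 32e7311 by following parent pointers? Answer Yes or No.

Ancestors of 32e7311 (commits reachable by following parents): {0474ac4, 159b9c0, 16beaaa, 2adf4fd, 32e7311, 3b5db6d, 4acdf6d, 4f0863e, 5eb4710, 5f5d6a8, 6bc9f70, 851425e, 9258b29, c56fa5b, dd7b35e, e2b0821}.
16beaaa is in that set, so it is an ancestor of 32e7311.

Yes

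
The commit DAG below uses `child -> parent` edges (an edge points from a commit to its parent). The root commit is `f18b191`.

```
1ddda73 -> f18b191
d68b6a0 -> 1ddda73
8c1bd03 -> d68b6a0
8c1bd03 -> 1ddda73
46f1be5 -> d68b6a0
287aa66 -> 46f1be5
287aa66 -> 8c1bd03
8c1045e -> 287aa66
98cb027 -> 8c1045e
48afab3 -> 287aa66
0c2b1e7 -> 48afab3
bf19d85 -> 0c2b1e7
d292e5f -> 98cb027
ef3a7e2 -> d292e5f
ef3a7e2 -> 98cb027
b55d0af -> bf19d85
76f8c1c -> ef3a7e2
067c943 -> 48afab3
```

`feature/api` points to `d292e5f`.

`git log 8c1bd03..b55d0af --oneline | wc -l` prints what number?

Reachable from b55d0af: {0c2b1e7, 1ddda73, 287aa66, 46f1be5, 48afab3, 8c1bd03, b55d0af, bf19d85, d68b6a0, f18b191}.
Reachable from 8c1bd03: {1ddda73, 8c1bd03, d68b6a0, f18b191}.
In b55d0af's history but not 8c1bd03's: {0c2b1e7, 287aa66, 46f1be5, 48afab3, b55d0af, bf19d85} — 6 commits.

6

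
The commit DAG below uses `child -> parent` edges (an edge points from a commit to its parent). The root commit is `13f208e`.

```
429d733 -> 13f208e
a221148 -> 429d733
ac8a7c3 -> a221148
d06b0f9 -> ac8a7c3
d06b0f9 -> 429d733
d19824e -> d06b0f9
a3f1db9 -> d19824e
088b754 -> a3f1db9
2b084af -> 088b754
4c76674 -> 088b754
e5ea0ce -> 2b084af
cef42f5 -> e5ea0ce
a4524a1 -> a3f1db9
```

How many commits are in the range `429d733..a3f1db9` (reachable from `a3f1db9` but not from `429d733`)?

Reachable from a3f1db9: {13f208e, 429d733, a221148, a3f1db9, ac8a7c3, d06b0f9, d19824e}.
Reachable from 429d733: {13f208e, 429d733}.
In a3f1db9's history but not 429d733's: {a221148, a3f1db9, ac8a7c3, d06b0f9, d19824e} — 5 commits.

5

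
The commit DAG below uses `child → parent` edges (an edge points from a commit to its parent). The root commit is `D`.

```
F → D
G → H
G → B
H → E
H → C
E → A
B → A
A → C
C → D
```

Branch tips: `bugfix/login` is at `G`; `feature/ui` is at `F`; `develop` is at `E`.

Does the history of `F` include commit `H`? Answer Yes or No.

Ancestors of F: {D, F}.
H is not in that set, so it is not an ancestor of F.

No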